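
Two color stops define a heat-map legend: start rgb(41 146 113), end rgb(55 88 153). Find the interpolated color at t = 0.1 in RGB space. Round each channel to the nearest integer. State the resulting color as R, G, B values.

R = 41 + 0.1 × (55 − 41) = 41 + 0.1 × 14 = 42.4 → 42
G = 146 + 0.1 × (88 − 146) = 146 + 0.1 × -58 = 140.2 → 140
B = 113 + 0.1 × (153 − 113) = 113 + 0.1 × 40 = 117 → 117

(42, 140, 117)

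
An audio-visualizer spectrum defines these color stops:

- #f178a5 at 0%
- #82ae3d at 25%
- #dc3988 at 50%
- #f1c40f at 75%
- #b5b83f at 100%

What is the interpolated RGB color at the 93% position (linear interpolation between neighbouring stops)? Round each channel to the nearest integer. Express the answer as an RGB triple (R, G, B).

(198, 187, 50)

93% lies between the 75% and 100% stops, so the local fraction is t = (93 − 75)/(100 − 75) = 18/25 ≈ 0.72.
#f1c40f → (241, 196, 15); #b5b83f → (181, 184, 63).
R = 241 + 0.72 × (181 − 241) = 197.8 → 198
G = 196 + 0.72 × (184 − 196) = 187.36 → 187
B = 15 + 0.72 × (63 − 15) = 49.56 → 50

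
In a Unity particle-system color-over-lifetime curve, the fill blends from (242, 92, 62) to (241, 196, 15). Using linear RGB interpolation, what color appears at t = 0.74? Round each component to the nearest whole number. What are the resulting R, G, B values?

(241, 169, 27)

R = 242 + 0.74 × (241 − 242) = 242 + 0.74 × -1 = 241.26 → 241
G = 92 + 0.74 × (196 − 92) = 92 + 0.74 × 104 = 168.96 → 169
B = 62 + 0.74 × (15 − 62) = 62 + 0.74 × -47 = 27.22 → 27
So the blended color is (241, 169, 27), about #f1a91b.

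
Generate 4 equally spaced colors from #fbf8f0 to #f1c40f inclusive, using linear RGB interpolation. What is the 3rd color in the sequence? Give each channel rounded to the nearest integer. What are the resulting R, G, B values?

With 4 swatches and endpoints inclusive, swatch 3 sits at t = (3 − 1)/(4 − 1) = 2/3 ≈ 0.6667.
#fbf8f0 → (251, 248, 240); #f1c40f → (241, 196, 15).
R = 251 + 0.6667 × (241 − 251) = 244.333 → 244
G = 248 + 0.6667 × (196 − 248) = 213.332 → 213
B = 240 + 0.6667 × (15 − 240) = 89.993 → 90

(244, 213, 90)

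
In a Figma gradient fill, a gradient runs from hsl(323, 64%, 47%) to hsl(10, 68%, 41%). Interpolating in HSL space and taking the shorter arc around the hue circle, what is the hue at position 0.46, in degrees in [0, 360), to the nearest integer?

345

Hue: 10 − 323 = -313°, but |-313| > 180 so the shorter arc goes the other way: Δh = -313 + 360 = 47°.
H = 323 + 0.46 × (47) = 344.62 → 345°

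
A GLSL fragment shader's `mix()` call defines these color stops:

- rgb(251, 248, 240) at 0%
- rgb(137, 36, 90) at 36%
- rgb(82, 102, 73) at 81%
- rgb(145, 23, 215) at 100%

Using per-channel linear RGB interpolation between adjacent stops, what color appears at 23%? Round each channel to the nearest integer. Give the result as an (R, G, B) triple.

23% lies between the 0% and 36% stops, so the local fraction is t = (23 − 0)/(36 − 0) = 23/36 ≈ 0.6389.
R = 251 + 0.6389 × (137 − 251) = 178.165 → 178
G = 248 + 0.6389 × (36 − 248) = 112.553 → 113
B = 240 + 0.6389 × (90 − 240) = 144.165 → 144

(178, 113, 144)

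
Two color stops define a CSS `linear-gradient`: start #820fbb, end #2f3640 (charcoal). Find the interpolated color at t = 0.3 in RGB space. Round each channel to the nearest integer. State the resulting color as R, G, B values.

(105, 27, 150)

#820fbb → (130, 15, 187); #2f3640 → (47, 54, 64).
R = 130 + 0.3 × (47 − 130) = 130 + 0.3 × -83 = 105.1 → 105
G = 15 + 0.3 × (54 − 15) = 15 + 0.3 × 39 = 26.7 → 27
B = 187 + 0.3 × (64 − 187) = 187 + 0.3 × -123 = 150.1 → 150
So the blended color is (105, 27, 150), about #691b96.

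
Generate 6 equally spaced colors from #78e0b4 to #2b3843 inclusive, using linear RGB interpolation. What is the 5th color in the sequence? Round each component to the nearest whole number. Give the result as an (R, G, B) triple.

(58, 90, 90)

With 6 swatches and endpoints inclusive, swatch 5 sits at t = (5 − 1)/(6 − 1) = 4/5 ≈ 0.8.
#78e0b4 → (120, 224, 180); #2b3843 → (43, 56, 67).
R = 120 + 0.8 × (43 − 120) = 58.4 → 58
G = 224 + 0.8 × (56 − 224) = 89.6 → 90
B = 180 + 0.8 × (67 − 180) = 89.6 → 90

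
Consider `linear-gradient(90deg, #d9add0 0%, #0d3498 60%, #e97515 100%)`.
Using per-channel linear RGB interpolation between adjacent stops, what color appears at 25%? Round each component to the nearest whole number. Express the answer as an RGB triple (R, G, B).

25% lies between the 0% and 60% stops, so the local fraction is t = (25 − 0)/(60 − 0) = 25/60 ≈ 0.4167.
#d9add0 → (217, 173, 208); #0d3498 → (13, 52, 152).
R = 217 + 0.4167 × (13 − 217) = 131.993 → 132
G = 173 + 0.4167 × (52 − 173) = 122.579 → 123
B = 208 + 0.4167 × (152 − 208) = 184.665 → 185

(132, 123, 185)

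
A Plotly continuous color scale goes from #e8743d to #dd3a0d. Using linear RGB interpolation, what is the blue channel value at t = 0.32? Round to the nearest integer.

B₁ = 61 (from #e8743d), B₂ = 13 (from #dd3a0d).
B = 61 + 0.32 × (13 − 61) = 45.64 → 46

46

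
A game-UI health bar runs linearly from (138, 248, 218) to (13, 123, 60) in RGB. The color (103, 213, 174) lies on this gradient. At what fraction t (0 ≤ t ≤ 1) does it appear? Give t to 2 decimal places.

Invert the lerp on the B channel (largest span, 158): t = (174 − 218) / (60 − 218) = -44/-158 = 0.27848.
Check on R: (103 − 138)/(13 − 138) = 0.28 ✓

0.28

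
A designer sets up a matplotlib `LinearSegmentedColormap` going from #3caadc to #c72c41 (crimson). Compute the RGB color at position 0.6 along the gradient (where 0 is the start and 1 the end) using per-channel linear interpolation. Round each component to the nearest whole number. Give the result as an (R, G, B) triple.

#3caadc → (60, 170, 220); #c72c41 → (199, 44, 65).
R = 60 + 0.6 × (199 − 60) = 60 + 0.6 × 139 = 143.4 → 143
G = 170 + 0.6 × (44 − 170) = 170 + 0.6 × -126 = 94.4 → 94
B = 220 + 0.6 × (65 − 220) = 220 + 0.6 × -155 = 127 → 127
So the blended color is (143, 94, 127), about #8f5e7f.

(143, 94, 127)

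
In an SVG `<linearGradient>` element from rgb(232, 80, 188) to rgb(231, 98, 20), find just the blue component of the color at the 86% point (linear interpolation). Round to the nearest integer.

44

B = 188 + 0.86 × (20 − 188) = 43.52 → 44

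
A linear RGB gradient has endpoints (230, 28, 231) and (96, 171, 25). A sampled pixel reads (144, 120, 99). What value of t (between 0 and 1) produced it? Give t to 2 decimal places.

Invert the lerp on the B channel (largest span, 206): t = (99 − 231) / (25 − 231) = -132/-206 = 0.64078.
Check on R: (144 − 230)/(96 − 230) = 0.6418 ✓

0.64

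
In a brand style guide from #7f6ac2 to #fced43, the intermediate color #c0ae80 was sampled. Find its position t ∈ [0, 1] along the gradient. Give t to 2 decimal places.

Invert the lerp on the G channel (largest span, 131): t = (174 − 106) / (237 − 106) = 68/131 = 0.51908.
Check on R: (192 − 127)/(252 − 127) = 0.52 ✓

0.52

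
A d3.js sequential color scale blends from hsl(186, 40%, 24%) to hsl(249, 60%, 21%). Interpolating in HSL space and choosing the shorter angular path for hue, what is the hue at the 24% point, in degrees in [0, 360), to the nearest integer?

Hue arc: Δh = 249 − 186 = 63° (|Δh| ≤ 180, already the shorter path).
H = 186 + 0.24 × (63) = 201.12 → 201°

201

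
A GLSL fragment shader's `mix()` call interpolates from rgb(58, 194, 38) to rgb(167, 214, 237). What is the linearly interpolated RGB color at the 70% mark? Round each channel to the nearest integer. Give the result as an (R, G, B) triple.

70% corresponds to t = 0.7.
R = 58 + 0.7 × (167 − 58) = 58 + 0.7 × 109 = 134.3 → 134
G = 194 + 0.7 × (214 − 194) = 194 + 0.7 × 20 = 208 → 208
B = 38 + 0.7 × (237 − 38) = 38 + 0.7 × 199 = 177.3 → 177
So the blended color is (134, 208, 177), about #86d0b1.

(134, 208, 177)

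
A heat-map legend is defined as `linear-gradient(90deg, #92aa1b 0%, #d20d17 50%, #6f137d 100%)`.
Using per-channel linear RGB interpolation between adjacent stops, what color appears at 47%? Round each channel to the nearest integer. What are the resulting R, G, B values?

(206, 22, 23)

47% lies between the 0% and 50% stops, so the local fraction is t = (47 − 0)/(50 − 0) = 47/50 ≈ 0.94.
#92aa1b → (146, 170, 27); #d20d17 → (210, 13, 23).
R = 146 + 0.94 × (210 − 146) = 206.16 → 206
G = 170 + 0.94 × (13 − 170) = 22.42 → 22
B = 27 + 0.94 × (23 − 27) = 23.24 → 23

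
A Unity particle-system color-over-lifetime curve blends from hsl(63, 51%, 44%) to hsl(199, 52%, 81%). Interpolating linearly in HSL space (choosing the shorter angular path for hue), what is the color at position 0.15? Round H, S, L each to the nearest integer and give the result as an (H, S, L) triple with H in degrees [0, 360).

(83, 51, 50)

Hue arc: Δh = 199 − 63 = 136° (|Δh| ≤ 180, already the shorter path).
H = 63 + 0.15 × (136) = 83.4 → 83°
S = 51 + 0.15 × (52 − 51) = 51.15 → 51%
L = 44 + 0.15 × (81 − 44) = 49.55 → 50%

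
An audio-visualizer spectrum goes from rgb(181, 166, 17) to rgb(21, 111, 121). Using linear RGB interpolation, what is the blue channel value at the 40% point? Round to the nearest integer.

59

B = 17 + 0.4 × (121 − 17) = 58.6 → 59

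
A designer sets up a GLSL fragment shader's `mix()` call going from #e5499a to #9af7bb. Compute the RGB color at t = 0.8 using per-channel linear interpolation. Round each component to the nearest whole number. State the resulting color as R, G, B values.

#e5499a → (229, 73, 154); #9af7bb → (154, 247, 187).
R = 229 + 0.8 × (154 − 229) = 229 + 0.8 × -75 = 169 → 169
G = 73 + 0.8 × (247 − 73) = 73 + 0.8 × 174 = 212.2 → 212
B = 154 + 0.8 × (187 − 154) = 154 + 0.8 × 33 = 180.4 → 180

(169, 212, 180)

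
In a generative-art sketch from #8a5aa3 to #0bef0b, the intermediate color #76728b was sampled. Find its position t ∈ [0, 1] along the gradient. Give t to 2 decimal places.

0.16

Invert the lerp on the B channel (largest span, 152): t = (139 − 163) / (11 − 163) = -24/-152 = 0.15789.
Check on R: (118 − 138)/(11 − 138) = 0.1575 ✓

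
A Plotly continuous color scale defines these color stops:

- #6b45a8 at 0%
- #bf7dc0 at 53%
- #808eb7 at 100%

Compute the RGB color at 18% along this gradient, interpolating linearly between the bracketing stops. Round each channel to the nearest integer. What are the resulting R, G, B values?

(136, 88, 176)

18% lies between the 0% and 53% stops, so the local fraction is t = (18 − 0)/(53 − 0) = 18/53 ≈ 0.3396.
#6b45a8 → (107, 69, 168); #bf7dc0 → (191, 125, 192).
R = 107 + 0.3396 × (191 − 107) = 135.526 → 136
G = 69 + 0.3396 × (125 − 69) = 88.018 → 88
B = 168 + 0.3396 × (192 − 168) = 176.15 → 176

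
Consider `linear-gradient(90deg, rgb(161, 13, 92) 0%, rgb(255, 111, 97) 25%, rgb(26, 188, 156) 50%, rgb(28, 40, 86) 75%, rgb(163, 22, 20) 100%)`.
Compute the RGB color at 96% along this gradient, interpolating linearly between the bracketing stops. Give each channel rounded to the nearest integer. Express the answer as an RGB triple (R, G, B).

96% lies between the 75% and 100% stops, so the local fraction is t = (96 − 75)/(100 − 75) = 21/25 ≈ 0.84.
R = 28 + 0.84 × (163 − 28) = 141.4 → 141
G = 40 + 0.84 × (22 − 40) = 24.88 → 25
B = 86 + 0.84 × (20 − 86) = 30.56 → 31

(141, 25, 31)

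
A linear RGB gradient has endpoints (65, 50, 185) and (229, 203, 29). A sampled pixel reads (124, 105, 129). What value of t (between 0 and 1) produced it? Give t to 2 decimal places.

0.36

Invert the lerp on the R channel (largest span, 164): t = (124 − 65) / (229 − 65) = 59/164 = 0.35976.
Check on G: (105 − 50)/(203 − 50) = 0.3595 ✓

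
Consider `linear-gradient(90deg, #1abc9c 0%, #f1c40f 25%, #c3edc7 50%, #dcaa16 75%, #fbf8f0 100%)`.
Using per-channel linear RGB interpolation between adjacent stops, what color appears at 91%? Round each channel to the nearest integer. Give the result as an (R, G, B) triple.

(240, 220, 162)

91% lies between the 75% and 100% stops, so the local fraction is t = (91 − 75)/(100 − 75) = 16/25 ≈ 0.64.
#dcaa16 → (220, 170, 22); #fbf8f0 → (251, 248, 240).
R = 220 + 0.64 × (251 − 220) = 239.84 → 240
G = 170 + 0.64 × (248 − 170) = 219.92 → 220
B = 22 + 0.64 × (240 − 22) = 161.52 → 162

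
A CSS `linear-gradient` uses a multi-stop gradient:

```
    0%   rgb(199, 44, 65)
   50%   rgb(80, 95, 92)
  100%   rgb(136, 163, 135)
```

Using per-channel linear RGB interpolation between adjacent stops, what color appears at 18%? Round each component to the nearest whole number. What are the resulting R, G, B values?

18% lies between the 0% and 50% stops, so the local fraction is t = (18 − 0)/(50 − 0) = 18/50 ≈ 0.36.
R = 199 + 0.36 × (80 − 199) = 156.16 → 156
G = 44 + 0.36 × (95 − 44) = 62.36 → 62
B = 65 + 0.36 × (92 − 65) = 74.72 → 75

(156, 62, 75)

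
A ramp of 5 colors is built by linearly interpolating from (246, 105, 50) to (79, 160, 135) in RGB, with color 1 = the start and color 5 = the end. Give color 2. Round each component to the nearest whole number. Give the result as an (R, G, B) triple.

With 5 swatches and endpoints inclusive, swatch 2 sits at t = (2 − 1)/(5 − 1) = 1/4 ≈ 0.25.
R = 246 + 0.25 × (79 − 246) = 204.25 → 204
G = 105 + 0.25 × (160 − 105) = 118.75 → 119
B = 50 + 0.25 × (135 − 50) = 71.25 → 71

(204, 119, 71)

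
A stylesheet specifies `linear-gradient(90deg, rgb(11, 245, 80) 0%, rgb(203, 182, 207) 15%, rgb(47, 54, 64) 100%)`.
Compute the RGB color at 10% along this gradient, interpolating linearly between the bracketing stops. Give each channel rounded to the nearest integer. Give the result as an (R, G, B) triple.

(139, 203, 165)

10% lies between the 0% and 15% stops, so the local fraction is t = (10 − 0)/(15 − 0) = 10/15 ≈ 0.6667.
R = 11 + 0.6667 × (203 − 11) = 139.006 → 139
G = 245 + 0.6667 × (182 − 245) = 202.998 → 203
B = 80 + 0.6667 × (207 − 80) = 164.671 → 165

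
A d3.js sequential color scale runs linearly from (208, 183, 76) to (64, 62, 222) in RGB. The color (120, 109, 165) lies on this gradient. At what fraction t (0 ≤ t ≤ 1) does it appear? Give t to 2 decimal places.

Invert the lerp on the B channel (largest span, 146): t = (165 − 76) / (222 − 76) = 89/146 = 0.60959.
Check on R: (120 − 208)/(64 − 208) = 0.6111 ✓

0.61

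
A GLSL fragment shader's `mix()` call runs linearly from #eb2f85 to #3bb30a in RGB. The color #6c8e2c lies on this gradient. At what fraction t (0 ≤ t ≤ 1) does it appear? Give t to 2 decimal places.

Invert the lerp on the R channel (largest span, 176): t = (108 − 235) / (59 − 235) = -127/-176 = 0.72159.
Check on G: (142 − 47)/(179 − 47) = 0.7197 ✓

0.72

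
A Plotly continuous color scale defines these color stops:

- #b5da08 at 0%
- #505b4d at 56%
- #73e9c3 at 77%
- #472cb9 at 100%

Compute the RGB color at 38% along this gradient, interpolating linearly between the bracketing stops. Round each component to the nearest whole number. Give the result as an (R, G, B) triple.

(112, 132, 55)

38% lies between the 0% and 56% stops, so the local fraction is t = (38 − 0)/(56 − 0) = 38/56 ≈ 0.6786.
#b5da08 → (181, 218, 8); #505b4d → (80, 91, 77).
R = 181 + 0.6786 × (80 − 181) = 112.461 → 112
G = 218 + 0.6786 × (91 − 218) = 131.818 → 132
B = 8 + 0.6786 × (77 − 8) = 54.823 → 55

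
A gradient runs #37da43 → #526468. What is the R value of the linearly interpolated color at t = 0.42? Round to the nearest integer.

66

R₁ = 55 (from #37da43), R₂ = 82 (from #526468).
R = 55 + 0.42 × (82 − 55) = 66.34 → 66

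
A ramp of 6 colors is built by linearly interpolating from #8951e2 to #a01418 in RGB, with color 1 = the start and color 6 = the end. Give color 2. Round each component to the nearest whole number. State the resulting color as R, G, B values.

With 6 swatches and endpoints inclusive, swatch 2 sits at t = (2 − 1)/(6 − 1) = 1/5 ≈ 0.2.
#8951e2 → (137, 81, 226); #a01418 → (160, 20, 24).
R = 137 + 0.2 × (160 − 137) = 141.6 → 142
G = 81 + 0.2 × (20 − 81) = 68.8 → 69
B = 226 + 0.2 × (24 − 226) = 185.6 → 186

(142, 69, 186)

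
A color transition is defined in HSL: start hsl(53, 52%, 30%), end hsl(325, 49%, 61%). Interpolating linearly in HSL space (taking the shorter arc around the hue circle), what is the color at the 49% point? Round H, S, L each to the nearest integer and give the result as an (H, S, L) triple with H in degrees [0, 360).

Hue: 325 − 53 = 272°, but |272| > 180 so the shorter arc goes the other way: Δh = 272 − 360 = -88°.
H = 53 + 0.49 × (-88) = 9.88 → 10°
S = 52 + 0.49 × (49 − 52) = 50.53 → 51%
L = 30 + 0.49 × (61 − 30) = 45.19 → 45%

(10, 51, 45)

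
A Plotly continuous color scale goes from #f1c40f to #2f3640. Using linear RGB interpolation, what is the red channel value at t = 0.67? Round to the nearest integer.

R₁ = 241 (from #f1c40f), R₂ = 47 (from #2f3640).
R = 241 + 0.67 × (47 − 241) = 111.02 → 111

111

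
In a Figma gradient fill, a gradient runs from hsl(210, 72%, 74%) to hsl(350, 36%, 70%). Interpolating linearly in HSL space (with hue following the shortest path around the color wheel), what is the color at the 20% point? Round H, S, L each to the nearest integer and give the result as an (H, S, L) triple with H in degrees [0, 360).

Hue arc: Δh = 350 − 210 = 140° (|Δh| ≤ 180, already the shorter path).
H = 210 + 0.2 × (140) = 238 → 238°
S = 72 + 0.2 × (36 − 72) = 64.8 → 65%
L = 74 + 0.2 × (70 − 74) = 73.2 → 73%

(238, 65, 73)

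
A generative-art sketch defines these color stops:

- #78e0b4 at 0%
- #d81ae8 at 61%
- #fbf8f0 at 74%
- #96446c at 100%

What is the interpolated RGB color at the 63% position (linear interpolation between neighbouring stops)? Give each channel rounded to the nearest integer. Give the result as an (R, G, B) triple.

63% lies between the 61% and 74% stops, so the local fraction is t = (63 − 61)/(74 − 61) = 2/13 ≈ 0.1538.
#d81ae8 → (216, 26, 232); #fbf8f0 → (251, 248, 240).
R = 216 + 0.1538 × (251 − 216) = 221.383 → 221
G = 26 + 0.1538 × (248 − 26) = 60.144 → 60
B = 232 + 0.1538 × (240 − 232) = 233.23 → 233

(221, 60, 233)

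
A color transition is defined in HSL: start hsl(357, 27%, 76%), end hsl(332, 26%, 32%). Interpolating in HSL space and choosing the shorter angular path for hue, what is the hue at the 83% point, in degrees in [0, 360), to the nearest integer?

Hue arc: Δh = 332 − 357 = -25° (|Δh| ≤ 180, already the shorter path).
H = 357 + 0.83 × (-25) = 336.25 → 336°

336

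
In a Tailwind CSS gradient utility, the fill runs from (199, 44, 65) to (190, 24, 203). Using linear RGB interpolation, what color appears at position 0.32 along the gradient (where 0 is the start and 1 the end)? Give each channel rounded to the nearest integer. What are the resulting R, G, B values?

(196, 38, 109)

R = 199 + 0.32 × (190 − 199) = 199 + 0.32 × -9 = 196.12 → 196
G = 44 + 0.32 × (24 − 44) = 44 + 0.32 × -20 = 37.6 → 38
B = 65 + 0.32 × (203 − 65) = 65 + 0.32 × 138 = 109.16 → 109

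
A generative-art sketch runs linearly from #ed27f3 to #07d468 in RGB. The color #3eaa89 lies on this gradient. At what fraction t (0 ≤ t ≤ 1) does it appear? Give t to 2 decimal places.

Invert the lerp on the R channel (largest span, 230): t = (62 − 237) / (7 − 237) = -175/-230 = 0.76087.
Check on G: (170 − 39)/(212 − 39) = 0.7572 ✓

0.76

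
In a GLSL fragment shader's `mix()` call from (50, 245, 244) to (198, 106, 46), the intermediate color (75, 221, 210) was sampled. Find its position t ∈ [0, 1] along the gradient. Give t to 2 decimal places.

Invert the lerp on the B channel (largest span, 198): t = (210 − 244) / (46 − 244) = -34/-198 = 0.17172.
Check on R: (75 − 50)/(198 − 50) = 0.1689 ✓

0.17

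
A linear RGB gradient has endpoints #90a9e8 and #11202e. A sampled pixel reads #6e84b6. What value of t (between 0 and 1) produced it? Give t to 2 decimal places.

0.27

Invert the lerp on the B channel (largest span, 186): t = (182 − 232) / (46 − 232) = -50/-186 = 0.26882.
Check on R: (110 − 144)/(17 − 144) = 0.2677 ✓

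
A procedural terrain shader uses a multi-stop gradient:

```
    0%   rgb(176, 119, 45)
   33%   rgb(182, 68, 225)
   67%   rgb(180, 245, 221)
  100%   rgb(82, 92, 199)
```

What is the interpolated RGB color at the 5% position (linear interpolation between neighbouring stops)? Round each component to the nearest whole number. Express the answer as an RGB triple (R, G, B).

5% lies between the 0% and 33% stops, so the local fraction is t = (5 − 0)/(33 − 0) = 5/33 ≈ 0.1515.
R = 176 + 0.1515 × (182 − 176) = 176.909 → 177
G = 119 + 0.1515 × (68 − 119) = 111.273 → 111
B = 45 + 0.1515 × (225 − 45) = 72.27 → 72

(177, 111, 72)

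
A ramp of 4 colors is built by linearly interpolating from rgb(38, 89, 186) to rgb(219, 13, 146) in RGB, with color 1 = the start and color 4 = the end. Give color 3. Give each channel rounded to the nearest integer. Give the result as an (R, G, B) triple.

(159, 38, 159)

With 4 swatches and endpoints inclusive, swatch 3 sits at t = (3 − 1)/(4 − 1) = 2/3 ≈ 0.6667.
R = 38 + 0.6667 × (219 − 38) = 158.673 → 159
G = 89 + 0.6667 × (13 − 89) = 38.331 → 38
B = 186 + 0.6667 × (146 − 186) = 159.332 → 159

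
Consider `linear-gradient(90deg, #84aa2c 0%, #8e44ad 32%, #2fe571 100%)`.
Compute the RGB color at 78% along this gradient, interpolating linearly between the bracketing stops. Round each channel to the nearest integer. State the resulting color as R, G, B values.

(78, 177, 132)

78% lies between the 32% and 100% stops, so the local fraction is t = (78 − 32)/(100 − 32) = 46/68 ≈ 0.6765.
#8e44ad → (142, 68, 173); #2fe571 → (47, 229, 113).
R = 142 + 0.6765 × (47 − 142) = 77.733 → 78
G = 68 + 0.6765 × (229 − 68) = 176.916 → 177
B = 173 + 0.6765 × (113 − 173) = 132.41 → 132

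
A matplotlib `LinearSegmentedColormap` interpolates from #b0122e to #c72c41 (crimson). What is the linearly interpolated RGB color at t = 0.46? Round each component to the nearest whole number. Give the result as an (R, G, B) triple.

(187, 30, 55)

#b0122e → (176, 18, 46); #c72c41 → (199, 44, 65).
R = 176 + 0.46 × (199 − 176) = 176 + 0.46 × 23 = 186.58 → 187
G = 18 + 0.46 × (44 − 18) = 18 + 0.46 × 26 = 29.96 → 30
B = 46 + 0.46 × (65 − 46) = 46 + 0.46 × 19 = 54.74 → 55
So the blended color is (187, 30, 55), about #bb1e37.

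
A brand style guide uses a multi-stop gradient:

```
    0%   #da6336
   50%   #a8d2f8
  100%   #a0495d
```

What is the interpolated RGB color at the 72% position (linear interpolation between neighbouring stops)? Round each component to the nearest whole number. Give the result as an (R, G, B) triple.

72% lies between the 50% and 100% stops, so the local fraction is t = (72 − 50)/(100 − 50) = 22/50 ≈ 0.44.
#a8d2f8 → (168, 210, 248); #a0495d → (160, 73, 93).
R = 168 + 0.44 × (160 − 168) = 164.48 → 164
G = 210 + 0.44 × (73 − 210) = 149.72 → 150
B = 248 + 0.44 × (93 − 248) = 179.8 → 180

(164, 150, 180)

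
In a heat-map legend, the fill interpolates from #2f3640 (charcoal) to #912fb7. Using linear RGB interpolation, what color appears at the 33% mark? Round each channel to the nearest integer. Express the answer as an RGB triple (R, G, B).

#2f3640 → (47, 54, 64); #912fb7 → (145, 47, 183).
33% corresponds to t = 0.33.
R = 47 + 0.33 × (145 − 47) = 47 + 0.33 × 98 = 79.34 → 79
G = 54 + 0.33 × (47 − 54) = 54 + 0.33 × -7 = 51.69 → 52
B = 64 + 0.33 × (183 − 64) = 64 + 0.33 × 119 = 103.27 → 103

(79, 52, 103)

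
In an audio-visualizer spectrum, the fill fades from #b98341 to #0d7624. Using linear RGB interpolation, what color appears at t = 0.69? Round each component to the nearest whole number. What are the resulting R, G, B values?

(66, 122, 45)

#b98341 → (185, 131, 65); #0d7624 → (13, 118, 36).
R = 185 + 0.69 × (13 − 185) = 185 + 0.69 × -172 = 66.32 → 66
G = 131 + 0.69 × (118 − 131) = 131 + 0.69 × -13 = 122.03 → 122
B = 65 + 0.69 × (36 − 65) = 65 + 0.69 × -29 = 44.99 → 45
So the blended color is (66, 122, 45), about #427a2d.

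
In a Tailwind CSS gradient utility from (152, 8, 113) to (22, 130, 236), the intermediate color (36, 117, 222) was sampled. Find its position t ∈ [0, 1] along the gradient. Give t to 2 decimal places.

Invert the lerp on the R channel (largest span, 130): t = (36 − 152) / (22 − 152) = -116/-130 = 0.89231.
Check on G: (117 − 8)/(130 − 8) = 0.8934 ✓

0.89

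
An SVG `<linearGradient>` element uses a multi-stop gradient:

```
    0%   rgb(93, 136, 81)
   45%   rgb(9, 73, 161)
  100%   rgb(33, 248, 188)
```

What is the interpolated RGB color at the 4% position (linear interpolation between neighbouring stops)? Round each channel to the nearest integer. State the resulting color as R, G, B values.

(86, 130, 88)

4% lies between the 0% and 45% stops, so the local fraction is t = (4 − 0)/(45 − 0) = 4/45 ≈ 0.0889.
R = 93 + 0.0889 × (9 − 93) = 85.532 → 86
G = 136 + 0.0889 × (73 − 136) = 130.399 → 130
B = 81 + 0.0889 × (161 − 81) = 88.112 → 88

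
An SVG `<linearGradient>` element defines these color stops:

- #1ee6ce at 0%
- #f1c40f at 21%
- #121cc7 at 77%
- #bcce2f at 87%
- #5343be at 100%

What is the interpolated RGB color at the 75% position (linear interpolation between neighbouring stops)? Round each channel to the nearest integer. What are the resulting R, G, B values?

(26, 34, 192)

75% lies between the 21% and 77% stops, so the local fraction is t = (75 − 21)/(77 − 21) = 54/56 ≈ 0.9643.
#f1c40f → (241, 196, 15); #121cc7 → (18, 28, 199).
R = 241 + 0.9643 × (18 − 241) = 25.961 → 26
G = 196 + 0.9643 × (28 − 196) = 33.998 → 34
B = 15 + 0.9643 × (199 − 15) = 192.431 → 192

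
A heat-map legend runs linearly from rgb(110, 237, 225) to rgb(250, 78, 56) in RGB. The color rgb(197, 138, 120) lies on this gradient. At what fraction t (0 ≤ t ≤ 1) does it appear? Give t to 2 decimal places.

0.62

Invert the lerp on the B channel (largest span, 169): t = (120 − 225) / (56 − 225) = -105/-169 = 0.6213.
Check on R: (197 − 110)/(250 − 110) = 0.6214 ✓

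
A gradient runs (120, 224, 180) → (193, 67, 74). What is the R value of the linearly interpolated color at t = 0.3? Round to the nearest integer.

142

R = 120 + 0.3 × (193 − 120) = 141.9 → 142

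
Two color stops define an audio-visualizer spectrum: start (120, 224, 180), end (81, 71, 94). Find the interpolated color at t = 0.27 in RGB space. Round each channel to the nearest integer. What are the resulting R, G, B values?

R = 120 + 0.27 × (81 − 120) = 120 + 0.27 × -39 = 109.47 → 109
G = 224 + 0.27 × (71 − 224) = 224 + 0.27 × -153 = 182.69 → 183
B = 180 + 0.27 × (94 − 180) = 180 + 0.27 × -86 = 156.78 → 157

(109, 183, 157)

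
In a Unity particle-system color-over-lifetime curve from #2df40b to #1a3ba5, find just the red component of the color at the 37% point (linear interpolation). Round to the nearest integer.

38

R₁ = 45 (from #2df40b), R₂ = 26 (from #1a3ba5).
R = 45 + 0.37 × (26 − 45) = 37.97 → 38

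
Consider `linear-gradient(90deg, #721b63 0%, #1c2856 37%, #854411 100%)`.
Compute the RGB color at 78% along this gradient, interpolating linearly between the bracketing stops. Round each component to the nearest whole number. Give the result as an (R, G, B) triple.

78% lies between the 37% and 100% stops, so the local fraction is t = (78 − 37)/(100 − 37) = 41/63 ≈ 0.6508.
#1c2856 → (28, 40, 86); #854411 → (133, 68, 17).
R = 28 + 0.6508 × (133 − 28) = 96.334 → 96
G = 40 + 0.6508 × (68 − 40) = 58.222 → 58
B = 86 + 0.6508 × (17 − 86) = 41.095 → 41

(96, 58, 41)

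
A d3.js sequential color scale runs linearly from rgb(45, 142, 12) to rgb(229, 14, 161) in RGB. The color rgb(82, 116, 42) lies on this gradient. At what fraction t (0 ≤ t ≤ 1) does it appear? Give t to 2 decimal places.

Invert the lerp on the R channel (largest span, 184): t = (82 − 45) / (229 − 45) = 37/184 = 0.20109.
Check on G: (116 − 142)/(14 − 142) = 0.2031 ✓

0.20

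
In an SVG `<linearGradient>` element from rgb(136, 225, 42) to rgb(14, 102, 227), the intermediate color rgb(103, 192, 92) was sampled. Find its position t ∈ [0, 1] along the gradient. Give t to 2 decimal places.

Invert the lerp on the B channel (largest span, 185): t = (92 − 42) / (227 − 42) = 50/185 = 0.27027.
Check on R: (103 − 136)/(14 − 136) = 0.2705 ✓

0.27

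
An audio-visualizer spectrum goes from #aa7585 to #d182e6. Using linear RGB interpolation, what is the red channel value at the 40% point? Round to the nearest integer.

R₁ = 170 (from #aa7585), R₂ = 209 (from #d182e6).
R = 170 + 0.4 × (209 − 170) = 185.6 → 186

186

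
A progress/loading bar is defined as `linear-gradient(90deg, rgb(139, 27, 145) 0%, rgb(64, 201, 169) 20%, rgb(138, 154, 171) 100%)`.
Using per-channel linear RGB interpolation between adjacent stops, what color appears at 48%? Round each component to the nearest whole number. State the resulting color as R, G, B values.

(90, 185, 170)

48% lies between the 20% and 100% stops, so the local fraction is t = (48 − 20)/(100 − 20) = 28/80 ≈ 0.35.
R = 64 + 0.35 × (138 − 64) = 89.9 → 90
G = 201 + 0.35 × (154 − 201) = 184.55 → 185
B = 169 + 0.35 × (171 − 169) = 169.7 → 170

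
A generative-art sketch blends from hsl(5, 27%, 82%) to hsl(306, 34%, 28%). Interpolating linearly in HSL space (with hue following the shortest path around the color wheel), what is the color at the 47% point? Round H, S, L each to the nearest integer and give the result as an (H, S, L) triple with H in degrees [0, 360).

(337, 30, 57)

Hue: 306 − 5 = 301°, but |301| > 180 so the shorter arc goes the other way: Δh = 301 − 360 = -59°.
H = 5 + 0.47 × (-59) = -22.73 → -23 → -23 mod 360 = 337°
S = 27 + 0.47 × (34 − 27) = 30.29 → 30%
L = 82 + 0.47 × (28 − 82) = 56.62 → 57%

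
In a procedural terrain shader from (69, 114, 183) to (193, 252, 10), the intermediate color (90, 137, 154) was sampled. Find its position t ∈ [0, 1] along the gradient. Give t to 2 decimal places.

Invert the lerp on the B channel (largest span, 173): t = (154 − 183) / (10 − 183) = -29/-173 = 0.16763.
Check on R: (90 − 69)/(193 − 69) = 0.1694 ✓

0.17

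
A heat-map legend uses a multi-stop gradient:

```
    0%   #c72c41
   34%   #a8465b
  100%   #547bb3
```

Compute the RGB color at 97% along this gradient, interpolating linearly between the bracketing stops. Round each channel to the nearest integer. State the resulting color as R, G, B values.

97% lies between the 34% and 100% stops, so the local fraction is t = (97 − 34)/(100 − 34) = 63/66 ≈ 0.9545.
#a8465b → (168, 70, 91); #547bb3 → (84, 123, 179).
R = 168 + 0.9545 × (84 − 168) = 87.822 → 88
G = 70 + 0.9545 × (123 − 70) = 120.589 → 121
B = 91 + 0.9545 × (179 − 91) = 174.996 → 175

(88, 121, 175)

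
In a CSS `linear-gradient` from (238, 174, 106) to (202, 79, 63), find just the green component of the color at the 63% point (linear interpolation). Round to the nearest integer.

114

G = 174 + 0.63 × (79 − 174) = 114.15 → 114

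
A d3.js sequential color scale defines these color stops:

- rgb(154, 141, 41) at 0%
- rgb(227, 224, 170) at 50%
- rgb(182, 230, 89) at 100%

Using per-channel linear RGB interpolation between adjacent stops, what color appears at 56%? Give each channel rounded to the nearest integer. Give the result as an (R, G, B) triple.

(222, 225, 160)

56% lies between the 50% and 100% stops, so the local fraction is t = (56 − 50)/(100 − 50) = 6/50 ≈ 0.12.
R = 227 + 0.12 × (182 − 227) = 221.6 → 222
G = 224 + 0.12 × (230 − 224) = 224.72 → 225
B = 170 + 0.12 × (89 − 170) = 160.28 → 160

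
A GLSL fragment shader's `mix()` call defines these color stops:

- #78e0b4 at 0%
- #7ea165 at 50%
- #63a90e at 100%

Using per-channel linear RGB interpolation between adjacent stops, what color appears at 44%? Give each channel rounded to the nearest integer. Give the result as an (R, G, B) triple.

(125, 169, 110)

44% lies between the 0% and 50% stops, so the local fraction is t = (44 − 0)/(50 − 0) = 44/50 ≈ 0.88.
#78e0b4 → (120, 224, 180); #7ea165 → (126, 161, 101).
R = 120 + 0.88 × (126 − 120) = 125.28 → 125
G = 224 + 0.88 × (161 − 224) = 168.56 → 169
B = 180 + 0.88 × (101 − 180) = 110.48 → 110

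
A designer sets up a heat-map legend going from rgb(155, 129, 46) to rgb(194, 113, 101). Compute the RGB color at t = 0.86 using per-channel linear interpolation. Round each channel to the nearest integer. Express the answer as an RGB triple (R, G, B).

(189, 115, 93)

R = 155 + 0.86 × (194 − 155) = 155 + 0.86 × 39 = 188.54 → 189
G = 129 + 0.86 × (113 − 129) = 129 + 0.86 × -16 = 115.24 → 115
B = 46 + 0.86 × (101 − 46) = 46 + 0.86 × 55 = 93.3 → 93
So the blended color is (189, 115, 93), about #bd735d.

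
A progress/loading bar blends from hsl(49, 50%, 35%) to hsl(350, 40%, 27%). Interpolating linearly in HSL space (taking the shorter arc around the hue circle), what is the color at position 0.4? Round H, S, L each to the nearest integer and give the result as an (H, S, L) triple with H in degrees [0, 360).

Hue: 350 − 49 = 301°, but |301| > 180 so the shorter arc goes the other way: Δh = 301 − 360 = -59°.
H = 49 + 0.4 × (-59) = 25.4 → 25°
S = 50 + 0.4 × (40 − 50) = 46 → 46%
L = 35 + 0.4 × (27 − 35) = 31.8 → 32%

(25, 46, 32)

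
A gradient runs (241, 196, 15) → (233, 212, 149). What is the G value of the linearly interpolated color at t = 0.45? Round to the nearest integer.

203

G = 196 + 0.45 × (212 − 196) = 203.2 → 203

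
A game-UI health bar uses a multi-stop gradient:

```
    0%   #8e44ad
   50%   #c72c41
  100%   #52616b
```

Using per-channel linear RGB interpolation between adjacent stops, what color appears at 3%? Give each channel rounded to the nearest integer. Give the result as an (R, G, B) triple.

3% lies between the 0% and 50% stops, so the local fraction is t = (3 − 0)/(50 − 0) = 3/50 ≈ 0.06.
#8e44ad → (142, 68, 173); #c72c41 → (199, 44, 65).
R = 142 + 0.06 × (199 − 142) = 145.42 → 145
G = 68 + 0.06 × (44 − 68) = 66.56 → 67
B = 173 + 0.06 × (65 − 173) = 166.52 → 167

(145, 67, 167)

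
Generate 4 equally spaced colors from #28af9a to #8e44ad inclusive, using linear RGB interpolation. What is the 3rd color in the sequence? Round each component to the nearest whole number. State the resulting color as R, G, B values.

With 4 swatches and endpoints inclusive, swatch 3 sits at t = (3 − 1)/(4 − 1) = 2/3 ≈ 0.6667.
#28af9a → (40, 175, 154); #8e44ad → (142, 68, 173).
R = 40 + 0.6667 × (142 − 40) = 108.003 → 108
G = 175 + 0.6667 × (68 − 175) = 103.663 → 104
B = 154 + 0.6667 × (173 − 154) = 166.667 → 167

(108, 104, 167)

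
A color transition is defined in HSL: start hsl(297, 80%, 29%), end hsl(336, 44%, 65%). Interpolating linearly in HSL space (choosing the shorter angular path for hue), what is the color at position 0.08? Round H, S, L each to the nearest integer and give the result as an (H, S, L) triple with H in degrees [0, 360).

Hue arc: Δh = 336 − 297 = 39° (|Δh| ≤ 180, already the shorter path).
H = 297 + 0.08 × (39) = 300.12 → 300°
S = 80 + 0.08 × (44 − 80) = 77.12 → 77%
L = 29 + 0.08 × (65 − 29) = 31.88 → 32%

(300, 77, 32)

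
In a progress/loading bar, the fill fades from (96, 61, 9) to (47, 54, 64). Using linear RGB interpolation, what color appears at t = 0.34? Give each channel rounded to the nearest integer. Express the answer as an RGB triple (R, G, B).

(79, 59, 28)

R = 96 + 0.34 × (47 − 96) = 96 + 0.34 × -49 = 79.34 → 79
G = 61 + 0.34 × (54 − 61) = 61 + 0.34 × -7 = 58.62 → 59
B = 9 + 0.34 × (64 − 9) = 9 + 0.34 × 55 = 27.7 → 28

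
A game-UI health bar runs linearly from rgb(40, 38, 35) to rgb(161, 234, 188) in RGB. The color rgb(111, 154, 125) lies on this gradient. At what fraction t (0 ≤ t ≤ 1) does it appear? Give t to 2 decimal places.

0.59

Invert the lerp on the G channel (largest span, 196): t = (154 − 38) / (234 − 38) = 116/196 = 0.59184.
Check on R: (111 − 40)/(161 − 40) = 0.5868 ✓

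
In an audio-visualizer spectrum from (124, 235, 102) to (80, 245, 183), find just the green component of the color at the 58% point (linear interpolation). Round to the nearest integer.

241

G = 235 + 0.58 × (245 − 235) = 240.8 → 241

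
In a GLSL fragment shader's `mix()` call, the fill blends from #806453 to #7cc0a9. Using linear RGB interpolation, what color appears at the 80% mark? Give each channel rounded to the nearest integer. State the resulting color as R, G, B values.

(125, 174, 152)

#806453 → (128, 100, 83); #7cc0a9 → (124, 192, 169).
80% corresponds to t = 0.8.
R = 128 + 0.8 × (124 − 128) = 128 + 0.8 × -4 = 124.8 → 125
G = 100 + 0.8 × (192 − 100) = 100 + 0.8 × 92 = 173.6 → 174
B = 83 + 0.8 × (169 − 83) = 83 + 0.8 × 86 = 151.8 → 152
So the blended color is (125, 174, 152), about #7dae98.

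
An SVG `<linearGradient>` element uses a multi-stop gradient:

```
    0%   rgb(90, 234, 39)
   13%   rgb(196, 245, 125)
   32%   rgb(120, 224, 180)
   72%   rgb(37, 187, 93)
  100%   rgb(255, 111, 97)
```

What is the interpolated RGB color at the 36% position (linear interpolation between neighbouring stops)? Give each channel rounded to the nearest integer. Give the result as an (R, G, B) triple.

36% lies between the 32% and 72% stops, so the local fraction is t = (36 − 32)/(72 − 32) = 4/40 ≈ 0.1.
R = 120 + 0.1 × (37 − 120) = 111.7 → 112
G = 224 + 0.1 × (187 − 224) = 220.3 → 220
B = 180 + 0.1 × (93 − 180) = 171.3 → 171

(112, 220, 171)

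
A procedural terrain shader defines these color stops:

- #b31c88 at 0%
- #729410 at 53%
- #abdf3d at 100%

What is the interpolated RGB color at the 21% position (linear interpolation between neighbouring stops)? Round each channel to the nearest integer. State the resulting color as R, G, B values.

(153, 76, 88)

21% lies between the 0% and 53% stops, so the local fraction is t = (21 − 0)/(53 − 0) = 21/53 ≈ 0.3962.
#b31c88 → (179, 28, 136); #729410 → (114, 148, 16).
R = 179 + 0.3962 × (114 − 179) = 153.247 → 153
G = 28 + 0.3962 × (148 − 28) = 75.544 → 76
B = 136 + 0.3962 × (16 − 136) = 88.456 → 88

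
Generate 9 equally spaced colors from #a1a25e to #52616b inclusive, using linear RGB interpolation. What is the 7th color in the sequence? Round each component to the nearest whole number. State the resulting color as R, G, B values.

(102, 113, 104)

With 9 swatches and endpoints inclusive, swatch 7 sits at t = (7 − 1)/(9 − 1) = 6/8 ≈ 0.75.
#a1a25e → (161, 162, 94); #52616b → (82, 97, 107).
R = 161 + 0.75 × (82 − 161) = 101.75 → 102
G = 162 + 0.75 × (97 − 162) = 113.25 → 113
B = 94 + 0.75 × (107 − 94) = 103.75 → 104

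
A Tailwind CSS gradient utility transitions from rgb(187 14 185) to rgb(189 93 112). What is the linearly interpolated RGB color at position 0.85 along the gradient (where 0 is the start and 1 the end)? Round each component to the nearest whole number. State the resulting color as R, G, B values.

(189, 81, 123)

R = 187 + 0.85 × (189 − 187) = 187 + 0.85 × 2 = 188.7 → 189
G = 14 + 0.85 × (93 − 14) = 14 + 0.85 × 79 = 81.15 → 81
B = 185 + 0.85 × (112 − 185) = 185 + 0.85 × -73 = 122.95 → 123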